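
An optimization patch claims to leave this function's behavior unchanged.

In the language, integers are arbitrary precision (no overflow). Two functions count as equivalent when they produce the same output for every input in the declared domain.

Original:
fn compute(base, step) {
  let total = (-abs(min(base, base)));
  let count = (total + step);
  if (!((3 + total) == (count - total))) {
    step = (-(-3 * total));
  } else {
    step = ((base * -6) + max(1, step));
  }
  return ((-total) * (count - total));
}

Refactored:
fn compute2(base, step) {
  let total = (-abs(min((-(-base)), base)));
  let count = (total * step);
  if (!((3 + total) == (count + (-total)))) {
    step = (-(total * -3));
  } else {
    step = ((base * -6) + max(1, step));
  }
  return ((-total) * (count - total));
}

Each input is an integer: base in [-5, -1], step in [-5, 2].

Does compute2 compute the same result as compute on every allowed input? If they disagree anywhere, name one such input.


Consider the input base=-5, step=-5.
compute: total=-5, then count=-10, then (!((3 + total) == (count - total))) is true, then step=-15, then returns -25
compute2: total=-5, then count=25, then (!((3 + total) == (count + (-total)))) is true, then step=-15, then returns 150
-25 vs 150 — the two versions disagree here.
verdict: not equivalent; witness: base=-5, step=-5


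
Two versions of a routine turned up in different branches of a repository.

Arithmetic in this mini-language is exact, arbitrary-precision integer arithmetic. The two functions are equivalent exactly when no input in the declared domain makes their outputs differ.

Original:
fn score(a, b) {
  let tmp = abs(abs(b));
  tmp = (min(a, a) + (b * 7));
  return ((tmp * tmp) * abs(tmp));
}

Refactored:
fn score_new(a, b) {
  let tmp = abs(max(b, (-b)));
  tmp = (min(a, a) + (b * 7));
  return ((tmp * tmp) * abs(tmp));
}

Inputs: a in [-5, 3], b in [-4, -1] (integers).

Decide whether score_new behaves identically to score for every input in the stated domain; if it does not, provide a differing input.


The two versions differ — the changes include min/max/abs usage differs.
Tracing a=-5, b=-4: score: tmp=4, then tmp=-33, then returns 35937 | score_new: tmp=4, then tmp=-33, then returns 35937 — matching result 35937.
Every one of the 36 inputs gives matching results.
verdict: equivalent


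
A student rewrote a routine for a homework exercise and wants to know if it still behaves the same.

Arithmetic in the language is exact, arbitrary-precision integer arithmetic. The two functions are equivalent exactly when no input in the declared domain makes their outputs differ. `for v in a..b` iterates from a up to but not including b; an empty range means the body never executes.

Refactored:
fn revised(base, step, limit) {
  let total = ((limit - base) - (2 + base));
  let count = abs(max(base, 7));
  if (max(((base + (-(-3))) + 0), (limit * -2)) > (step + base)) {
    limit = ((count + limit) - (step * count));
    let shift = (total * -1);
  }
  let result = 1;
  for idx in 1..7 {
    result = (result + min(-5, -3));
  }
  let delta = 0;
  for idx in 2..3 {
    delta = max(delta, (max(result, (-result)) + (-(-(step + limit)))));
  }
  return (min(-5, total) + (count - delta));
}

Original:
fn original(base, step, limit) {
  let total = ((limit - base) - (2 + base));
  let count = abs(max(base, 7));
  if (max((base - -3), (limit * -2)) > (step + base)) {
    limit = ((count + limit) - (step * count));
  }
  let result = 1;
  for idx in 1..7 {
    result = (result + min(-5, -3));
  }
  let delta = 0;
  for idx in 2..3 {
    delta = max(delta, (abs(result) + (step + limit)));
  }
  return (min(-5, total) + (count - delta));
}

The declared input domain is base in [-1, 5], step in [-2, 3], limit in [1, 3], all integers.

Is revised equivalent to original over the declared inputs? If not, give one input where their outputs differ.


Comparing the listings, the differences include: min/max/abs usage differs; and constant usage differs; and arithmetic usage differs; and local variable names differ; and statement counts differ.
One worked example (base=0, step=2, limit=3) — original: total=1, then count=7, then (max((base - -3), (limit * -2)) > (step + base)) is true, then limit=-4, then result=1, then (idx=1), then result=-4, then (idx=2), then result=-9, then (idx=3), then result=-14, then (idx=4), then result=-19, then (idx=5), then result=-24, then (idx=6), then result=-29, then delta=0, then (idx=2), then delta=27, then returns -25; revised: total=1, then count=7, then (max(((base + (-(-3))) + 0), (limit * -2)) > (step + base)) is true, then limit=-4, then shift=-1, then result=1, then (idx=1), then result=-4, then (idx=2), then result=-9, then (idx=3), then result=-14, then (idx=4), then result=-19, then (idx=5), then result=-24, then (idx=6), then result=-29, then delta=0, then (idx=2), then delta=27, then returns -25; agreement on -25.
Sweeping the whole domain (126 inputs) finds no disagreement.
verdict: equivalent


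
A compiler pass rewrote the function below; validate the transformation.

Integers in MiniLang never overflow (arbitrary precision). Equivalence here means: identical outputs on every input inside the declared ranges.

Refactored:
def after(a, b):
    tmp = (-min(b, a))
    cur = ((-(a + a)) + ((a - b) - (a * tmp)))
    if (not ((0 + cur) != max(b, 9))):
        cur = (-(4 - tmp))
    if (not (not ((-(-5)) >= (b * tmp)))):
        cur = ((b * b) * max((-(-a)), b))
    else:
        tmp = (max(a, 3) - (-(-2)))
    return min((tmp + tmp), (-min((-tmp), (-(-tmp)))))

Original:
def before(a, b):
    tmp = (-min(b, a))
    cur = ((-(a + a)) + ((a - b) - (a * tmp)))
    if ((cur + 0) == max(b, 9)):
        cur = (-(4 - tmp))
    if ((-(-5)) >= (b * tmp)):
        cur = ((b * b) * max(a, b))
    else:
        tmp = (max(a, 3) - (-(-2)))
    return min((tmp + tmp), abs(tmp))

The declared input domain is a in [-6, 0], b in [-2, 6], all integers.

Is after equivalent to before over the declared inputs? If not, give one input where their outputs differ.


The two versions differ — the changes include min/max/abs usage differs, boolean connective usage differs, comparison usage differs.
Tracing a=-5, b=1: before: tmp = 5; cur = 29; ((cur + 0) == max(b, 9)) -> false; ((-(-5)) >= (b * tmp)) -> true; cur = 1; return 5 | after: tmp = 5; cur = 29; (not ((0 + cur) != max(b, 9))) -> false; (not (not ((-(-5)) >= (b * tmp)))) -> true; cur = 1; return 5 — matching result 5.
An exhaustive pass over the 63 declared inputs shows identical outputs.
verdict: equivalent


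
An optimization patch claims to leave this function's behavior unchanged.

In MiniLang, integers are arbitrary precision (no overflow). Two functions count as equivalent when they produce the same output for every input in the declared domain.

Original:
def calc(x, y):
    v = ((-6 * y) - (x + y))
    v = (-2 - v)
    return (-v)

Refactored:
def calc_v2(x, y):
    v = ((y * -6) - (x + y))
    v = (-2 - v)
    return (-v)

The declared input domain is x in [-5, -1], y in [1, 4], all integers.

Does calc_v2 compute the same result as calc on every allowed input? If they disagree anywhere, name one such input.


This is a faithful refactor — same computation, different form, but the computed results match everywhere.
Tracing x=-5, y=4: calc: v = -23; v = 21; return -21 | calc_v2: v = -23; v = 21; return -21 — matching result -21.
Every one of the 20 inputs gives matching results.
verdict: equivalent


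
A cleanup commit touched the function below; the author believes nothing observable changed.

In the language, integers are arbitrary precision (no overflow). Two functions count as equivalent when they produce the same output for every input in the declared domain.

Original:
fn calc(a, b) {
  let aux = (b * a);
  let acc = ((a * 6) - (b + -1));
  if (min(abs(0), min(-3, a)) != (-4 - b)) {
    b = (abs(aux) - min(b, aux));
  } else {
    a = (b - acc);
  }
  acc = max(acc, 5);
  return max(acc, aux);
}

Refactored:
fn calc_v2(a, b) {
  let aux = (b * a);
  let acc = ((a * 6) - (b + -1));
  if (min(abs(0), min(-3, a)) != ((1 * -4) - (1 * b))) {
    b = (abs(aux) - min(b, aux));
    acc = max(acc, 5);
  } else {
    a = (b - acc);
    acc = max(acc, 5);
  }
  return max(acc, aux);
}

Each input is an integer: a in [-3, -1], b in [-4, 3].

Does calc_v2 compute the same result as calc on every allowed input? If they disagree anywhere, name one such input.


Behavior is preserved: although min/max/abs usage differs, plus arithmetic usage differs, plus statement counts differ, plus constant usage differs, the outputs never diverge.
One worked example (a=-3, b=-3) — calc: aux = 9; acc = -14; (min(abs(0), min(-3, a)) != (-4 - b)) -> true; b = 12; acc = 5; return 9; calc_v2: aux = 9; acc = -14; (min(abs(0), min(-3, a)) != ((1 * -4) - (1 * b))) -> true; b = 12; acc = 5; return 9; agreement on 9.
Every one of the 24 inputs gives matching results.
verdict: equivalent


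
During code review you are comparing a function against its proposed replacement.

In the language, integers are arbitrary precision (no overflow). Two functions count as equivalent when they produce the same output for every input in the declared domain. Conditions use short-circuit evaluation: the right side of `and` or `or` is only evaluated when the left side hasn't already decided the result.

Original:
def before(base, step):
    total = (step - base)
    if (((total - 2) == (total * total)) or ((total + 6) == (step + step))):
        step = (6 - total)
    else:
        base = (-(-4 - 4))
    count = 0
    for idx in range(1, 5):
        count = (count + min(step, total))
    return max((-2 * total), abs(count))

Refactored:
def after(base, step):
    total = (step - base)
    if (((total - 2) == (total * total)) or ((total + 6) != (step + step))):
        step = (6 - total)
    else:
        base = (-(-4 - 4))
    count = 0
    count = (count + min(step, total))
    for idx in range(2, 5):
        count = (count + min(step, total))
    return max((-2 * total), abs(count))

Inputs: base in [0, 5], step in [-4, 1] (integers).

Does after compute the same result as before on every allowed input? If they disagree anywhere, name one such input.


The one real change (`((total + 6) == (step + step))` became `((total + 6) != (step + step))`) has no effect anywhere in the declared ranges.
One worked example (base=1, step=-3) — before: total becomes -4; next (((total - 2) == (total * total)) or ((total + 6) == (step + step))) evaluates to false; next base becomes 8; next count becomes 0; next at idx=1:; next count becomes -4; next at idx=2:; next count becomes -8; next at idx=3:; next count becomes -12; next at idx=4:; next count becomes -16; next final value 16; after: total becomes -4; next (((total - 2) == (total * total)) or ((total + 6) != (step + step))) evaluates to true; next step becomes 10; next count becomes 0; next count becomes -4; next at idx=2:; next count becomes -8; next at idx=3:; next count becomes -12; next at idx=4:; next count becomes -16; next final value 16; agreement on 16.
Checked all 36 inputs in the declared domain: the outputs agree on every one.
verdict: equivalent


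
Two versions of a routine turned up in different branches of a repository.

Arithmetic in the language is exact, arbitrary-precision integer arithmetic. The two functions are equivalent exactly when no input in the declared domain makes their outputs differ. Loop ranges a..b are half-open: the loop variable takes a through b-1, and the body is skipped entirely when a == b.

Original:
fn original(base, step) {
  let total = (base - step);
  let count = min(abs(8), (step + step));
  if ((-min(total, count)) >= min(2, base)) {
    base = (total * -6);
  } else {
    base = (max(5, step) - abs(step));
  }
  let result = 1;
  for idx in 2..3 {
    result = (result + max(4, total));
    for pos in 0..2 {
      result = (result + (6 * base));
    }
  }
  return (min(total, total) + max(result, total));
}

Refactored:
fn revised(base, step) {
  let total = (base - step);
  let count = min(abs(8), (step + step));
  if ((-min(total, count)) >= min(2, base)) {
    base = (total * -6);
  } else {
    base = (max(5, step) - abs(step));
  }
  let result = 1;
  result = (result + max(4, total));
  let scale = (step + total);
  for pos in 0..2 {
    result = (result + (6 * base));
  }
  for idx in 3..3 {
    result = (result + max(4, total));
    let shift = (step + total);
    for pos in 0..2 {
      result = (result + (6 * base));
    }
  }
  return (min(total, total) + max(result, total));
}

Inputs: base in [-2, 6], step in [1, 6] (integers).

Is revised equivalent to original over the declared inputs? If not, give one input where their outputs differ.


Equivalent — the differences include local variable names differ, plus statement counts differ, plus arithmetic usage differs, plus loop structure differs, plus min/max/abs usage differs, plus constant usage differs, yet no declared input distinguishes the two.
As a probe, take base=2, step=5: original runs total = -3; count = 8; ((-min(total, count)) >= min(2, base)) -> true; base = 18; result = 1; [idx=2]; result = 5; [pos=0]; result = 113; [pos=1]; result = 221; return 218; revised runs total = -3; count = 8; ((-min(total, count)) >= min(2, base)) -> true; base = 18; result = 1; result = 5; scale = 2; [pos=0]; result = 113; [pos=1]; result = 221; the idx loop: no iterations; return 218; both end at 218.
Sweeping the whole domain (54 inputs) finds no disagreement.
verdict: equivalent


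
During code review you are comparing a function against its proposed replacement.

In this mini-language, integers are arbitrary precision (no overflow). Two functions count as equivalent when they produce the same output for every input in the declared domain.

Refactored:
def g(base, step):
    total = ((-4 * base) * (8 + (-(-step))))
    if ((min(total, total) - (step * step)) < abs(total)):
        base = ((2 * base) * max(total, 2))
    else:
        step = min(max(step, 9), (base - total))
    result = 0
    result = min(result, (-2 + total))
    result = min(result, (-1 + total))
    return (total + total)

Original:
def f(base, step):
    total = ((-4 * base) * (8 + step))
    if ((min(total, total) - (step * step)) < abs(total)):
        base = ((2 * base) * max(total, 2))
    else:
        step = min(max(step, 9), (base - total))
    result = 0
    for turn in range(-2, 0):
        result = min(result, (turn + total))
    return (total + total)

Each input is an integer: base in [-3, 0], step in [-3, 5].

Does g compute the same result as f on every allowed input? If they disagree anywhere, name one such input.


Although constant usage differs, arithmetic usage differs, min/max/abs usage differs, loop structure differs, local variable names differ, 36/36 inputs agree.
verdict: equivalent


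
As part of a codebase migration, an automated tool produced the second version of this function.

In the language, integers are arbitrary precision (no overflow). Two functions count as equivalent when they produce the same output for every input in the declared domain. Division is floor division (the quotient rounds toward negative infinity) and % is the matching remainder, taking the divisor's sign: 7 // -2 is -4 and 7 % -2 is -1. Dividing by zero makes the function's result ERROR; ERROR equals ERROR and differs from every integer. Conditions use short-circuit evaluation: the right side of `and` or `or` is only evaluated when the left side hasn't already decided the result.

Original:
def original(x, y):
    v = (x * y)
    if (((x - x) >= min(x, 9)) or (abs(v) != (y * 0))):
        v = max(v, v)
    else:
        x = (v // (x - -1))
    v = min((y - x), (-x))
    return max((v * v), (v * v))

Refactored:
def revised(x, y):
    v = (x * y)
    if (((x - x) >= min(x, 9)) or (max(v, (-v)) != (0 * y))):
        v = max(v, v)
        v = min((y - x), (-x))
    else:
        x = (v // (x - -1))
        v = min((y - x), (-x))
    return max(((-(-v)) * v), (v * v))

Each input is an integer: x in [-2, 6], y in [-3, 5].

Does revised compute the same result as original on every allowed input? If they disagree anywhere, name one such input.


Changes here: statement counts differ, min/max/abs usage differs, arithmetic usage differs; the full 81-point sweep finds no disagreement.
verdict: equivalent


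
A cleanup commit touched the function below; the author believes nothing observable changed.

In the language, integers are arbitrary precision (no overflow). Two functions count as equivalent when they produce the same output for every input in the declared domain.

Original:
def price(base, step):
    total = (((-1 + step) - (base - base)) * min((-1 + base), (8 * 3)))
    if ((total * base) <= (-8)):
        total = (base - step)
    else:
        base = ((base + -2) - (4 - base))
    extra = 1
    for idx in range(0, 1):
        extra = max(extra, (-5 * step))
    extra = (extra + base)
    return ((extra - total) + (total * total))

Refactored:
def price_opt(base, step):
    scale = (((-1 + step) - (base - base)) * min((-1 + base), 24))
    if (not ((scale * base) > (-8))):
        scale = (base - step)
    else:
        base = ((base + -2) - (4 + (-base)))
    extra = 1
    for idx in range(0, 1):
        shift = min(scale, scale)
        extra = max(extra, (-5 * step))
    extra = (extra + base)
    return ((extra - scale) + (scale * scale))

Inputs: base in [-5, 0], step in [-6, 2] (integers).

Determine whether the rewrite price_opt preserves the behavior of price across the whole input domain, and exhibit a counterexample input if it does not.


Reading the diff, among the changes: min/max/abs usage differs; statement counts differ; constant usage differs; arithmetic usage differs; comparison usage differs; boolean connective usage differs; local variable names differ.
Spot check at base=-3, step=-1 — price: total becomes 8; next ((total * base) <= (-8)) evaluates to true; next total becomes -2; next extra becomes 1; next at idx=0:; next extra becomes 5; next extra becomes 2; next final value 8. price_opt: scale becomes 8; next (not ((scale * base) > (-8))) evaluates to true; next scale becomes -2; next extra becomes 1; next at idx=0:; next shift becomes -2; next extra becomes 5; next extra becomes 2; next final value 8. Both give 8.
An exhaustive pass over the 54 declared inputs shows identical outputs.
verdict: equivalent


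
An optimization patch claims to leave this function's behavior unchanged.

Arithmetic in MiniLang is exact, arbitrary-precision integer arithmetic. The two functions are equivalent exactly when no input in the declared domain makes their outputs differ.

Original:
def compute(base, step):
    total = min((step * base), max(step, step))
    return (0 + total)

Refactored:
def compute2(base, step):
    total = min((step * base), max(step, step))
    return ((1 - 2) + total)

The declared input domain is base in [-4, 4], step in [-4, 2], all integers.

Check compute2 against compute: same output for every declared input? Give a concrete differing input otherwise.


These are not equivalent — on base=-4, step=-4 the outputs split (-4 vs -5).
compute: total becomes -4; next final value -4
compute2: total becomes -4; next final value -5
verdict: not equivalent; witness: base=-4, step=-4


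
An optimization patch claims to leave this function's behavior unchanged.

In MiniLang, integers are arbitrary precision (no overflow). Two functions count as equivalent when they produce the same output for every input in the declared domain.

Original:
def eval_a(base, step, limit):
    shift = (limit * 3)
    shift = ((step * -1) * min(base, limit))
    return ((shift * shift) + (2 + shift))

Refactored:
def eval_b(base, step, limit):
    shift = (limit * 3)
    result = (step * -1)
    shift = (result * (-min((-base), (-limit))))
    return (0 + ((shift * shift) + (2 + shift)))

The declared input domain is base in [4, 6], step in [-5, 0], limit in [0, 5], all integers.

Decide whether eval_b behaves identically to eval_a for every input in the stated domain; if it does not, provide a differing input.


Not equivalent: base=4, step=-5, limit=0 separates them (2 vs 422).
eval_a: shift becomes 0; next shift becomes 0; next final value 2
eval_b: shift becomes 0; next result becomes 5; next shift becomes 20; next final value 422
verdict: not equivalent; witness: base=4, step=-5, limit=0


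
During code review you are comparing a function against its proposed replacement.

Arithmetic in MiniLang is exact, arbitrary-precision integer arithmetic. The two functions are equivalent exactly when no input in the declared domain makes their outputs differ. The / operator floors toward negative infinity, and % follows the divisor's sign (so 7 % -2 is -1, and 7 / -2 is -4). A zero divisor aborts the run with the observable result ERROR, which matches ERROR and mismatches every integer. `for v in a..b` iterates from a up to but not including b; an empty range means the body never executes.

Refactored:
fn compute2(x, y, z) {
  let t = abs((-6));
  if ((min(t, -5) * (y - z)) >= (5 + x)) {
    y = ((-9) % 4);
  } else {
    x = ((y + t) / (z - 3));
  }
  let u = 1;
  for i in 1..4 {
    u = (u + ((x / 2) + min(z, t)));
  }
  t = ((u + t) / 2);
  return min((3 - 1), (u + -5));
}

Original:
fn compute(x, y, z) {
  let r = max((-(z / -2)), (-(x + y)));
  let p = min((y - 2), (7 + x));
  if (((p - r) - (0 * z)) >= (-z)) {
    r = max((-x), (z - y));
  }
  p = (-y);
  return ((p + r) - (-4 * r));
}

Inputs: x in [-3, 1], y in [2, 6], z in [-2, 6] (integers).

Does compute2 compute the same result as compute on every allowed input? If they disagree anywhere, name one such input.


Input x=-3, y=2, z=-2: 3 from compute versus -13 from compute2.
verdict: not equivalent; witness: x=-3, y=2, z=-2


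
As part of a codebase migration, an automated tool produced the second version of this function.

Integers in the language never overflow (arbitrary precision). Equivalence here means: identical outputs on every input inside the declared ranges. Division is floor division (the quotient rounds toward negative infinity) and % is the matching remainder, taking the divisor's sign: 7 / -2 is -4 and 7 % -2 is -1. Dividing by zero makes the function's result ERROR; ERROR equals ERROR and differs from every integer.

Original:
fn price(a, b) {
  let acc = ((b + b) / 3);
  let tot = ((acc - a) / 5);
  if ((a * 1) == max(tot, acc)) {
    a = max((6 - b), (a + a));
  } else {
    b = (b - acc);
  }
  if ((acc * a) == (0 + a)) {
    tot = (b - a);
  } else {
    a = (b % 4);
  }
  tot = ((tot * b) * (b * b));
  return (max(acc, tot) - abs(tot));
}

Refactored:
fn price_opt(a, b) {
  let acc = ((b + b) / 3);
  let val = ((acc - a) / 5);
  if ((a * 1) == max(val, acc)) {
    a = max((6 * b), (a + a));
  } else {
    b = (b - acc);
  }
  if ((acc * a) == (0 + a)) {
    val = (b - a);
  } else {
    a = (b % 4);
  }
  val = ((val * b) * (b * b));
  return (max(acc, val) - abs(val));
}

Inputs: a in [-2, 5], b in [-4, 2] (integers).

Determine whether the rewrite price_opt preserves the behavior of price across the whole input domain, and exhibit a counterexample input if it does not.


Run the pair on a=1, b=2.
price: acc = 1; tot = 0; ((a * 1) == max(tot, acc)) -> true; a = 4; ((acc * a) == (0 + a)) -> true; tot = -2; tot = -16; return -15
price_opt: acc = 1; val = 0; ((a * 1) == max(val, acc)) -> true; a = 12; ((acc * a) == (0 + a)) -> true; val = -10; val = -80; return -79
-15 != -79, so the rewrite changes behavior.
verdict: not equivalent; witness: a=1, b=2


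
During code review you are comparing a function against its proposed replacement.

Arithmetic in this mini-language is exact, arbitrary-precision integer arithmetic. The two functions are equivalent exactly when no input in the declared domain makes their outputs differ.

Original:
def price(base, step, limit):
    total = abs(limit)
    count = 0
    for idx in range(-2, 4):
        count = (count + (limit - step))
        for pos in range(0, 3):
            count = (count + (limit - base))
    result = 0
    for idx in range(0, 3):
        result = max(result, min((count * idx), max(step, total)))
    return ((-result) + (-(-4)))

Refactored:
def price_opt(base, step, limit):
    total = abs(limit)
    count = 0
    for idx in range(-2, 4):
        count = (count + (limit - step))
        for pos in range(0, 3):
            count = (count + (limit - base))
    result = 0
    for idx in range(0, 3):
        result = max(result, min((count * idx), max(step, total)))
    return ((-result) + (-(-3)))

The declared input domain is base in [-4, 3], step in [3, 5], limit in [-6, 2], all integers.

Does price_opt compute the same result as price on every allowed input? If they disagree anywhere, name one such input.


The rewrite breaks on base=-4, step=3, limit=-6, where the results are 4 and 3.
price: total := 6 | count := 0 | iter idx=-2: | count := -9 | iter pos=0: | count := -11 | iter pos=1: | count := -13 | iter pos=2: | count := -15 | iter idx=-1: | count := -24 | iter pos=0: | count := -26 | iter pos=1: | count := -28 | iter pos=2: | count := -30 | iter idx=0: | count := -39 | iter pos=0: | count := -41 | iter pos=1: | count := -43 | iter pos=2: | count := -45 | iter idx=1: | count := -54 | iter pos=0: | count := -56 | iter pos=1: | count := -58 | iter pos=2: | count := -60 | iter idx=2: | count := -69 | iter pos=0: | count := -71 | iter pos=1: | count := -73 | iter pos=2: | count := -75 | iter idx=3: | count := -84 | iter pos=0: | count := -86 | iter pos=1: | count := -88 | iter pos=2: | count := -90 | result := 0 | iter idx=0: | result := 0 | iter idx=1: | result := 0 | iter idx=2: | result := 0 | result 4
price_opt: total := 6 | count := 0 | iter idx=-2: | count := -9 | iter pos=0: | count := -11 | iter pos=1: | count := -13 | iter pos=2: | count := -15 | iter idx=-1: | count := -24 | iter pos=0: | count := -26 | iter pos=1: | count := -28 | iter pos=2: | count := -30 | iter idx=0: | count := -39 | iter pos=0: | count := -41 | iter pos=1: | count := -43 | iter pos=2: | count := -45 | iter idx=1: | count := -54 | iter pos=0: | count := -56 | iter pos=1: | count := -58 | iter pos=2: | count := -60 | iter idx=2: | count := -69 | iter pos=0: | count := -71 | iter pos=1: | count := -73 | iter pos=2: | count := -75 | iter idx=3: | count := -84 | iter pos=0: | count := -86 | iter pos=1: | count := -88 | iter pos=2: | count := -90 | result := 0 | iter idx=0: | result := 0 | iter idx=1: | result := 0 | iter idx=2: | result := 0 | result 3
verdict: not equivalent; witness: base=-4, step=3, limit=-6


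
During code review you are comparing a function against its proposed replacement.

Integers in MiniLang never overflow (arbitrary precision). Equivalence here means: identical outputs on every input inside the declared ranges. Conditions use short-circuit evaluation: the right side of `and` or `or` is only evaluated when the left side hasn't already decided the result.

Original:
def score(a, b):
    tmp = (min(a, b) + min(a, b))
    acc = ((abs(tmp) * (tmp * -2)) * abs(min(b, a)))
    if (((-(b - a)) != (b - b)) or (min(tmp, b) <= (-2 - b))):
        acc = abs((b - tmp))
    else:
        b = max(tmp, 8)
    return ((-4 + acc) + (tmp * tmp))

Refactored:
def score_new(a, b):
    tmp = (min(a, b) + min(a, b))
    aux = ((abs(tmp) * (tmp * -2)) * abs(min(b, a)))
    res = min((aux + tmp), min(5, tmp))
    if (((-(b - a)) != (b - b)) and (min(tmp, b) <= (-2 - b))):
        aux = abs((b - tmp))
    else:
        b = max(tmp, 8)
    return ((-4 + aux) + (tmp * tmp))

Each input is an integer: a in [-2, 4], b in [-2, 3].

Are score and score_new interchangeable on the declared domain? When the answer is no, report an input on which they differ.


Try a=-2, b=-2.
score: tmp becomes -4; next acc becomes 64; next (((-(b - a)) != (b - b)) or (min(tmp, b) <= (-2 - b))) evaluates to true; next acc becomes 2; next final value 14
score_new: tmp becomes -4; next aux becomes 64; next res becomes -4; next (((-(b - a)) != (b - b)) and (min(tmp, b) <= (-2 - b))) evaluates to false; next b becomes 8; next final value 76
14 against 76: the behavior changed.
verdict: not equivalent; witness: a=-2, b=-2


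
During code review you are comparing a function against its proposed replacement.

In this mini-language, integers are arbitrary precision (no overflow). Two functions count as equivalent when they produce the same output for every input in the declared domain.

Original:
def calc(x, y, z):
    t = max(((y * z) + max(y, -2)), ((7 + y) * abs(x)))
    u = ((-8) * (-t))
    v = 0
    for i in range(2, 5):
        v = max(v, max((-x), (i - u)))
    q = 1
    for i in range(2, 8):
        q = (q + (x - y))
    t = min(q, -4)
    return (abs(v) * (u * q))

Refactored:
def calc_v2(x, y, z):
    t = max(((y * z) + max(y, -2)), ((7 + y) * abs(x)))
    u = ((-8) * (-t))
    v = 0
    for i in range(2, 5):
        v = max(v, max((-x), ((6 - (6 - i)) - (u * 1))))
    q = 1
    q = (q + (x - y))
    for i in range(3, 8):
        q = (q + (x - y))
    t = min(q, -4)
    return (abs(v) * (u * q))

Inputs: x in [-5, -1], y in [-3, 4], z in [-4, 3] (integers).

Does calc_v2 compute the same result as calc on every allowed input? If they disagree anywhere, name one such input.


Comparing the listings, the differences include: statement counts differ; constant usage differs; loop structure differs; arithmetic usage differs.
Tracing x=-5, y=-2, z=-3: calc: t = 25; u = 200; v = 0; [i=2]; v = 5; [i=3]; v = 5; [i=4]; v = 5; q = 1; [i=2]; q = -2; [i=3]; q = -5; [i=4]; q = -8; [i=5]; q = -11; [i=6]; q = -14; [i=7]; q = -17; t = -17; return -17000 | calc_v2: t = 25; u = 200; v = 0; [i=2]; v = 5; [i=3]; v = 5; [i=4]; v = 5; q = 1; q = -2; [i=3]; q = -5; [i=4]; q = -8; [i=5]; q = -11; [i=6]; q = -14; [i=7]; q = -17; t = -17; return -17000 — matching result -17000.
Across all 320 domain points the two functions coincide.
verdict: equivalent


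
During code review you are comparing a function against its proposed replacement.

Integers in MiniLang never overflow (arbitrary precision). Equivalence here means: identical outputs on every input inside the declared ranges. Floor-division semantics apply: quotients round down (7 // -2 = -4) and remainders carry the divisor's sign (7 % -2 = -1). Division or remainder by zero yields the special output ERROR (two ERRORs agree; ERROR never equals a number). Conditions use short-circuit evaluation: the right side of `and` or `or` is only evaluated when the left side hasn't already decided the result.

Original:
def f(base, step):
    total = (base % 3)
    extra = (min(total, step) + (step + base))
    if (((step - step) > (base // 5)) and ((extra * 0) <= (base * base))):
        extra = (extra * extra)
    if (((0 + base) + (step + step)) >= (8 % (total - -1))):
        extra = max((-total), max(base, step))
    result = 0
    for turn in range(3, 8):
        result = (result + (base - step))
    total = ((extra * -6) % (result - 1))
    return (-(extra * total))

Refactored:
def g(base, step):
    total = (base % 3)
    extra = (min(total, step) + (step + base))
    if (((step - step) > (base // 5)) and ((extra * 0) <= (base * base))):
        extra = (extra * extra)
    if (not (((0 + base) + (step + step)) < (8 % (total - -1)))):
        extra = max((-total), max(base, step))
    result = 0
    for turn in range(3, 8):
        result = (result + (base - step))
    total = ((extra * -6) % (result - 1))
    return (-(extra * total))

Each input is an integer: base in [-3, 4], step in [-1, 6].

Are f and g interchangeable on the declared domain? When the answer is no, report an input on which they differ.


Reading the diff, among the changes: boolean connective usage differs; also comparison usage differs.
One worked example (base=1, step=4) — f: total = 1; extra = 6; (((step - step) > (base // 5)) and ((extra * 0) <= (base * base))) -> false; (((0 + base) + (step + step)) >= (8 % (total - -1))) -> true; extra = 4; result = 0; [turn=3]; result = -3; [turn=4]; result = -6; [turn=5]; result = -9; [turn=6]; result = -12; [turn=7]; result = -15; total = -8; return 32; g: total = 1; extra = 6; (((step - step) > (base // 5)) and ((extra * 0) <= (base * base))) -> false; (not (((0 + base) + (step + step)) < (8 % (total - -1)))) -> true; extra = 4; result = 0; [turn=3]; result = -3; [turn=4]; result = -6; [turn=5]; result = -9; [turn=6]; result = -12; [turn=7]; result = -15; total = -8; return 32; agreement on 32.
Checked all 64 inputs in the declared domain: the outputs agree on every one.
verdict: equivalent


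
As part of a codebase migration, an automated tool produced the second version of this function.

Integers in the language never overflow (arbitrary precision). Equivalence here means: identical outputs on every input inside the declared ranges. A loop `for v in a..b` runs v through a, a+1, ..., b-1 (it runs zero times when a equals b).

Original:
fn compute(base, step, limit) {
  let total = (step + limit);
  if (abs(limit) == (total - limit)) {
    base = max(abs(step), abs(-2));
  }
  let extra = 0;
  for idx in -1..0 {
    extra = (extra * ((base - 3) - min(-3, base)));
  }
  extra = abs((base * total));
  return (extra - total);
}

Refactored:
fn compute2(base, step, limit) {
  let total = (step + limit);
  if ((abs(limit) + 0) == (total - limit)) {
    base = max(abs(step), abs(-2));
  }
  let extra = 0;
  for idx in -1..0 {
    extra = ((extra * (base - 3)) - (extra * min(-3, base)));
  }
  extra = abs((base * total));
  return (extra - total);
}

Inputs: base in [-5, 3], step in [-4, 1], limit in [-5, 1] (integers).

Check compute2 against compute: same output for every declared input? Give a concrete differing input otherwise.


Reading the diff, among the changes: arithmetic usage differs, constant usage differs.
Tracing base=3, step=-3, limit=-1: compute: total = -4; (abs(limit) == (total - limit)) -> false; extra = 0; [idx=-1]; extra = 0; extra = 12; return 16 | compute2: total = -4; ((abs(limit) + 0) == (total - limit)) -> false; extra = 0; [idx=-1]; extra = 0; extra = 12; return 16 — matching result 16.
An exhaustive pass over the 378 declared inputs shows identical outputs.
verdict: equivalent


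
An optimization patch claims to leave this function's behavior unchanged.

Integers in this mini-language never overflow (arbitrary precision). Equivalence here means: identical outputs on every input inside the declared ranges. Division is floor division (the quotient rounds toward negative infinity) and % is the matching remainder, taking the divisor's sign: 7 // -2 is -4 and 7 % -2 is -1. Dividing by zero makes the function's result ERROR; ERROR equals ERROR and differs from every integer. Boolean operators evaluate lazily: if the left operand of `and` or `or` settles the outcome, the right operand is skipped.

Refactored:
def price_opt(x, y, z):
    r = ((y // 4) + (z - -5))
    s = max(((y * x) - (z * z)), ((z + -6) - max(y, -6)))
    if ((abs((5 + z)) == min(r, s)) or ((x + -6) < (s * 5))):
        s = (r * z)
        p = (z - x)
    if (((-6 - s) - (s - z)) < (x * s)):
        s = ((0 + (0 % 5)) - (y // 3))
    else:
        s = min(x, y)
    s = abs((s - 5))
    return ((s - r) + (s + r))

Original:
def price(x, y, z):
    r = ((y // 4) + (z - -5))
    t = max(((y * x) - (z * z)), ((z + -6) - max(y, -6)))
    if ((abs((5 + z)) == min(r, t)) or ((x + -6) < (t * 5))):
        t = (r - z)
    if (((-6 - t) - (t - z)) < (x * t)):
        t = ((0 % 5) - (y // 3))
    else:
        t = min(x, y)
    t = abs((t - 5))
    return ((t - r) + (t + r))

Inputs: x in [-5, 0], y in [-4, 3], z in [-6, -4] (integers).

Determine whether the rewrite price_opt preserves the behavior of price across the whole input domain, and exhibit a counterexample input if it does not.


Take x=-5, y=-4, z=-4.
price: r := 0 | t := 4 | ((abs((5 + z)) == min(r, t)) or ((x + -6) < (t * 5))): true | t := 4 | (((-6 - t) - (t - z)) < (x * t)): false | t := -5 | t := 10 | result 20
price_opt: r := 0 | s := 4 | ((abs((5 + z)) == min(r, s)) or ((x + -6) < (s * 5))): true | s := 0 | p := 1 | (((-6 - s) - (s - z)) < (x * s)): true | s := 2 | s := 3 | result 6
20 and 6 differ, so these are not the same function on this domain.
verdict: not equivalent; witness: x=-5, y=-4, z=-4


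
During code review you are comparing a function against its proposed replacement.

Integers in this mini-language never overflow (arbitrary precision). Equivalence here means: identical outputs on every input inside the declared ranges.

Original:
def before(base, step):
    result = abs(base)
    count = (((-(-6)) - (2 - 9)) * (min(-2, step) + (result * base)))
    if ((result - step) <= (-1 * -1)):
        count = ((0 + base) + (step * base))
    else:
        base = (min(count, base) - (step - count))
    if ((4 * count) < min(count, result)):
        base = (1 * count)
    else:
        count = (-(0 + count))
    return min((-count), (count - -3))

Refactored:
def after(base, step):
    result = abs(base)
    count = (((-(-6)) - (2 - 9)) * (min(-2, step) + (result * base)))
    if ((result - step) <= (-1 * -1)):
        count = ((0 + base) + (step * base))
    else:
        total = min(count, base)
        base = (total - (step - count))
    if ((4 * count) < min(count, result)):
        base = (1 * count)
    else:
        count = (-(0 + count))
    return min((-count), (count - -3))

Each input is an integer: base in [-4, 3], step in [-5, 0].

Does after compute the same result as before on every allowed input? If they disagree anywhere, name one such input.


This is a faithful refactor — local variable names differ, plus statement counts differ, but the computed results match everywhere.
As a probe, take base=2, step=-2: before runs result=2, then count=26, then ((result - step) <= (-1 * -1)) is false, then base=30, then ((4 * count) < min(count, result)) is false, then count=-26, then returns -23; after runs result=2, then count=26, then ((result - step) <= (-1 * -1)) is false, then total=2, then base=30, then ((4 * count) < min(count, result)) is false, then count=-26, then returns -23; both end at -23.
An exhaustive pass over the 48 declared inputs shows identical outputs.
verdict: equivalent


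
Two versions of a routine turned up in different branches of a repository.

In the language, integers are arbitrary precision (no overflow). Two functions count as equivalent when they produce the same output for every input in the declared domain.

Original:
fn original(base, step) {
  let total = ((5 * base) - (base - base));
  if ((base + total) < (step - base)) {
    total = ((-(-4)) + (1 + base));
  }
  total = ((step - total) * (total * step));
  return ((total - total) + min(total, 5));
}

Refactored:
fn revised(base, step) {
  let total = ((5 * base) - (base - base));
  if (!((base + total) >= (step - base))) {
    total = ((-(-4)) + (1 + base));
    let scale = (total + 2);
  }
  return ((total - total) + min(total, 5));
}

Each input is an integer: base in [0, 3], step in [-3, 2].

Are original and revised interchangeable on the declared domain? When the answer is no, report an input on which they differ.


Not equivalent: base=0, step=1 separates them (-20 vs 5).
original: total := 0 | ((base + total) < (step - base)): true | total := 5 | total := -20 | result -20
revised: total := 0 | (!((base + total) >= (step - base))): true | total := 5 | scale := 7 | result 5
verdict: not equivalent; witness: base=0, step=1


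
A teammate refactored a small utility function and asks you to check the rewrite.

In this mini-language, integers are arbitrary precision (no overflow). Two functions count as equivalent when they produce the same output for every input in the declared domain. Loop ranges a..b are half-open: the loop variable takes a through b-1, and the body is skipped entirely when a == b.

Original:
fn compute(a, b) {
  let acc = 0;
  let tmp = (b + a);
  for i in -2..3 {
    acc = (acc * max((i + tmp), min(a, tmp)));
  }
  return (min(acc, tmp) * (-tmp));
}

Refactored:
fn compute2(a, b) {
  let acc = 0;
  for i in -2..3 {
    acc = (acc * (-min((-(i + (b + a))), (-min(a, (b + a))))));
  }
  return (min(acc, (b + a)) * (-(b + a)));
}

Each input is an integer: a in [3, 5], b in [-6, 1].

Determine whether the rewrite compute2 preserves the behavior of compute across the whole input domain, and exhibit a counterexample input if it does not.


Reading the diff, among the changes: min/max/abs usage differs; also arithmetic usage differs; also statement counts differ; also local variable names differ.
Spot check at a=5, b=-4 — compute: acc becomes 0; next tmp becomes 1; next at i=-2:; next acc becomes 0; next at i=-1:; next acc becomes 0; next at i=0:; next acc becomes 0; next at i=1:; next acc becomes 0; next at i=2:; next acc becomes 0; next final value 0. compute2: acc becomes 0; next at i=-2:; next acc becomes 0; next at i=-1:; next acc becomes 0; next at i=0:; next acc becomes 0; next at i=1:; next acc becomes 0; next at i=2:; next acc becomes 0; next final value 0. Both give 0.
Across all 24 domain points the two functions coincide.
verdict: equivalent
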